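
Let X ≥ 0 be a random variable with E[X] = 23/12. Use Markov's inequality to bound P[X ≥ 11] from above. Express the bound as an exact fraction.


μ = E[X] = 23/12, a = 11.
Markov: P[X ≥ 11] ≤ μ/a = (23/12)/11 = 23/132.
Numerically: ≈ 0.1742.
(Since a = 11 > μ = 1.9167, the bound 23/132 is < 1 and informative.)

P[X ≥ 11] ≤ 23/132 ≈ 0.1742.


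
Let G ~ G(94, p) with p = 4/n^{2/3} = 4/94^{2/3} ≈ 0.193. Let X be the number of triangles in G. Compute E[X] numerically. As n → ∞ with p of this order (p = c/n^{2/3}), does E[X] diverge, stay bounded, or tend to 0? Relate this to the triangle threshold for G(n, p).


Number of potential triangles: C(94, 3) = 134044.
Each occurs with probability p³ ≈ (0.193)³ ≈ 7.24310e-03.
By linearity: E[X] = C(94, 3)·p³ ≈ 134044 · 7.24310e-03 ≈ 970.894.
Since α = 2/3 < 1, p = c/n^{2/3} ≫ 1/n is above the triangle threshold p ~ 1/n. Asymptotically E[X] ~ (c³/6)·n^{3(1−α)} = (4³/6)·n^{1} → ∞; triangles are abundant w.h.p.

E[X] ≈ 970.894; in regime p = Θ(1/n^{2/3}) E[X] diverges (above the triangle threshold p ~ 1/n).


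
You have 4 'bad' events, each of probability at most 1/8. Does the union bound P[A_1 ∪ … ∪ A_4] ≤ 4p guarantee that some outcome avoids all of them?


Union bound: P[∪_{i=1}^{4} A_i] ≤ Σ_i P[A_i] ≤ 4·p = 4·(1/8) = 1/2.
Numerically: 1/2 ≈ 0.5000000.
Is 1/2 < 1? YES.
Since P[∪ A_i] ≤ 1/2 < 1, the complement has P[∩ A_i^c] ≥ 1 − 1/2 = 1/2 > 0, so some outcome avoids every A_i.

4·p = 1/2 ≈ 0.5000000; existence CERTIFIED by the union bound.


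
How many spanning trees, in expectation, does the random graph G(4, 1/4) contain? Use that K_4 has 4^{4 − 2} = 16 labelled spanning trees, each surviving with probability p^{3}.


K_4 has 4^{4 − 2} = 16 labelled spanning trees.
For each such spanning tree H, let X_H = 1 if all 3 edges of H are present in G. Then P[X_H = 1] = p^{3} = (1/4)^{3} = 1/64.
Summing the indicators: E[X] = Σ_H E[X_H] = 16 · p^{3} = 16 · 1/64 = 1/4.
Numerically: E[X] ≈ 0.25.

E[X] = 16 · (1/4)^{3} = 1/4 ≈ 0.25.


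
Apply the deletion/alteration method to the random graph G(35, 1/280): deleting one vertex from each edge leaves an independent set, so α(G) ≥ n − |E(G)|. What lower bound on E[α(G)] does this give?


E[|E(G)|] = C(35, 2)·p = 595 · (1/280) = 17/8.
E[α(G)] ≥ n − E[|E(G)|] = 35 − 17/8 = 263/8.
Numerically: ≈ 32.875000.
(This is only a lower bound; the true E[α(G)] may be larger.)

E[α(G)] ≥ 263/8 ≈ 32.875000.


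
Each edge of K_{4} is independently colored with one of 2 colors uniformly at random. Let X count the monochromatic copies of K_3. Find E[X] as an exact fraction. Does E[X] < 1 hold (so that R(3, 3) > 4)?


E[X] = C(4, 3) · 2^{1 − 3} = 4 · 2^{−2} = 4/4.
As a reduced fraction: E[X] = 1 ≈ 1.0000000.
Is E[X] < 1? NO.
Since E[X] ≥ 1, the first-moment bound is inconclusive at n = 4; it does NOT by itself certify R(3, 3) > 4.

E[X] = 1 ≈ 1.0000000; E[X] ≥ 1; first-moment method inconclusive here.


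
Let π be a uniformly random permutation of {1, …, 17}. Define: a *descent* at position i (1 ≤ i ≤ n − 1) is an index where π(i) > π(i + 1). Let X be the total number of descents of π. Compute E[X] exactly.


Write X = Σ X_I over i = 1, …, 16, with X_I the indicator of one descent.
There are 16 indicators.
For each fixed i, the pair (π(i), π(i+1)) is a uniformly random ordered pair of distinct values from {1, …, 17}; by symmetry P[π(i) > π(i+1)] = 1/2.
By linearity: E[X] = 16 · (1/2) = (17 − 1) · (1/2) = 8 ≈ 8.0000.

E[X] = 8 = 8.0000.


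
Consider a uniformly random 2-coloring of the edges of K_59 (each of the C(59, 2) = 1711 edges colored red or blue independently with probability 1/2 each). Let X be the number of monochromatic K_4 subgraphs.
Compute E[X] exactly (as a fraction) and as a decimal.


Let X = Σ_S X_S over the C(59, 4) = 455126 subsets S of size 4, where X_S = 1 if the K_4 on S is monochromatic.
For a fixed S, the K_4 on S has C(4, 2) = 6 edges. P[all 6 edges red] = (1/2)^6, and likewise for blue, so P[monochromatic] = 2·(1/2)^6 = 2^{1 − 6} = 1/32.
By linearity: E[X] = C(59, 4) · 2^{1 − 6} = 455126 · 1/32 = 227563/16.
Numerically: E[X] ≈ 14222.687500.

E[X] = C(59,4)·2^(1−C(4,2)) = 227563/16 ≈ 14222.687500.


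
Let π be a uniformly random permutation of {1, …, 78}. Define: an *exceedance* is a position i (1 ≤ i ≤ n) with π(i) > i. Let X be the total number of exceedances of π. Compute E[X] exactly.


Write X = Σ_{i=1}^{78} X_i, where X_i = 1_{π(i) > i}.
For each fixed i, π(i) is uniform over {1, …, 78} (marginal of a uniform permutation), so P[π(i) > i] = (n − i)/n. Summing: Σ_{i=1}^{78} (n − i)/n = (0 + 1 + … + 77)/78 = 78(78 − 1)/(2·78) = (78 − 1)/2.
Hence E[X] = Σ_{i=1}^{78} (78 − i)/78 = 77/2 ≈ 38.500.

E[X] = 77/2 = 38.500.


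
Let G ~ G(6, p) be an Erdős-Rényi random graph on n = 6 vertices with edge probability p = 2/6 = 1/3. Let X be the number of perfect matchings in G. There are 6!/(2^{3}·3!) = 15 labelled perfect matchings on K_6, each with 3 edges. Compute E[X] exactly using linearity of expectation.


K_6 has 6!/(2^{3}·3!) = 15 labelled perfect matchings.
For each such perfect matching H, let X_H = 1 if all 3 edges of H are present in G. Then P[X_H = 1] = p^{3} = (1/3)^{3} = 1/27.
By linearity of expectation: E[X] = Σ_H E[X_H] = 15 · p^{3} = 15 · 1/27 = 5/9.
Numerically: E[X] ≈ 0.555556.

E[X] = 15 · (1/3)^{3} = 5/9 ≈ 0.555556.


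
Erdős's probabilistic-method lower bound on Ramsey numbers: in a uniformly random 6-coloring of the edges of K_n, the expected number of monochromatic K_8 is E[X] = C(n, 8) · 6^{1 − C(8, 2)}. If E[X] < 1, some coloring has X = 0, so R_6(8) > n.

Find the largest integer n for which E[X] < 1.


We need C(n, 8) · 6^{1 − 28} < 1, i.e. C(n, 8) < 6^{28 − 1} = 1023490369077469249536.
Check values of n near the boundary:
  n = 1590: C(1590, 8) = 995397314198933813310; 995397314198933813310 < 1023490369077469249536? YES
  n = 1591: C(1591, 8) = 1000427749141189953870; 1000427749141189953870 < 1023490369077469249536? YES
  n = 1592: C(1592, 8) = 1005480414540892933435; 1005480414540892933435 < 1023490369077469249536? YES
  n = 1593: C(1593, 8) = 1010555394551193970323; 1010555394551193970323 < 1023490369077469249536? YES
  n = 1594: C(1594, 8) = 1015652773590544255167; 1015652773590544255167 < 1023490369077469249536? YES
  n = 1595: C(1595, 8) = 1020772636343363633895; 1020772636343363633895 < 1023490369077469249536? YES
  n = 1596: C(1596, 8) = 1025915067760710553965; 1025915067760710553965 < 1023490369077469249536? NO
  n = 1597: C(1597, 8) = 1031080153060953275445; 1031080153060953275445 < 1023490369077469249536? NO
  n = 1598: C(1598, 8) = 1036267977730442348529; 1036267977730442348529 < 1023490369077469249536? NO
The largest n with C(n, 8) < 1023490369077469249536 is n = 1595 (where E[X] = 113419181815929292655/113721152119718805504 ≈ 0.997). Hence R_6(8) > 1595, i.e. R_6(8) ≥ 1596.

Largest n = 1595; hence R_6(8) > 1595.


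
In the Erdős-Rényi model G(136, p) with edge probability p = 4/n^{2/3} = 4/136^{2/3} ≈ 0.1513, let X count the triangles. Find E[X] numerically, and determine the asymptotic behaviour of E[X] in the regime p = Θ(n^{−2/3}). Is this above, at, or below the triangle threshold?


Number of potential triangles: C(136, 3) = 410040.
Each occurs with probability p³ ≈ (0.1513)³ ≈ 3.460208e-03.
By linearity: E[X] = C(136, 3)·p³ ≈ 410040 · 3.460208e-03 ≈ 1418.8235.
Since α = 2/3 < 1, p = c/n^{2/3} ≫ 1/n is above the triangle threshold p ~ 1/n. Asymptotically E[X] ~ (c³/6)·n^{3(1−α)} = (4³/6)·n^{1} → ∞; triangles are abundant w.h.p.

E[X] ≈ 1418.8235; in regime p = Θ(1/n^{2/3}) E[X] diverges (above the triangle threshold p ~ 1/n).


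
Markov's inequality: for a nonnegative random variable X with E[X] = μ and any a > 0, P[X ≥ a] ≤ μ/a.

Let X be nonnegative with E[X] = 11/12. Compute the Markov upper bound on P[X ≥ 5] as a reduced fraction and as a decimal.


μ = E[X] = 11/12, a = 5.
Markov: P[X ≥ 5] ≤ μ/a = (11/12)/5 = 11/60.
Numerically: ≈ 0.183333.
(Since a = 5 > μ = 0.916667, the bound 11/60 is < 1 and informative.)

P[X ≥ 5] ≤ 11/60 ≈ 0.183333.


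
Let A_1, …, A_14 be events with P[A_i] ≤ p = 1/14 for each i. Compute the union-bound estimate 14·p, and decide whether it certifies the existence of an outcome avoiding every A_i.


Union bound: P[∪_{i=1}^{14} A_i] ≤ Σ_i P[A_i] ≤ 14·p = 14·(1/14) = 1.
Numerically: 1 ≈ 1.000000.
Is 1 < 1? NO.
Since the bound 1 is ≥ 1, the union bound is uninformative here; it does NOT by itself certify existence.

14·p = 1 ≈ 1.000000; existence NOT certified by the union bound.


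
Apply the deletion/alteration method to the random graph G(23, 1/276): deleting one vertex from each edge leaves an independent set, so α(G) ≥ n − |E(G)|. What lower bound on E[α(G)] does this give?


E[|E(G)|] = C(23, 2)·p = 253 · (1/276) = 11/12.
E[α(G)] ≥ n − E[|E(G)|] = 23 − 11/12 = 265/12.
Numerically: ≈ 22.0833.
(This is only a lower bound; the true E[α(G)] may be larger.)

E[α(G)] ≥ 265/12 ≈ 22.0833.


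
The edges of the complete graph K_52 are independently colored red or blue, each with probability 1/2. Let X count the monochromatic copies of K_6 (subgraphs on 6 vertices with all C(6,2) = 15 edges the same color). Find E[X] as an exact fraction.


Let X = Σ_S X_S over the C(52, 6) = 20358520 subsets S of size 6, where X_S = 1 if the K_6 on S is monochromatic.
For a fixed S, the K_6 on S has C(6, 2) = 15 edges. P[all 15 edges red] = (1/2)^15, and likewise for blue, so P[monochromatic] = 2·(1/2)^15 = 2^{1 − 15} = 1/16384.
By linearity: E[X] = C(52, 6) · 2^{1 − 15} = 20358520 · 1/16384 = 2544815/2048.
Numerically: E[X] ≈ 1242.585.

E[X] = C(52,6)·2^(1−C(6,2)) = 2544815/2048 ≈ 1242.585.


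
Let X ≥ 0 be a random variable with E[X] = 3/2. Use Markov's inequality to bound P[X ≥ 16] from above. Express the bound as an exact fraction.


μ = E[X] = 3/2, a = 16.
Markov: P[X ≥ 16] ≤ μ/a = (3/2)/16 = 3/32.
Numerically: ≈ 0.0938.
(Since a = 16 > μ = 1.5000, the bound 3/32 is < 1 and informative.)

P[X ≥ 16] ≤ 3/32 ≈ 0.0938.


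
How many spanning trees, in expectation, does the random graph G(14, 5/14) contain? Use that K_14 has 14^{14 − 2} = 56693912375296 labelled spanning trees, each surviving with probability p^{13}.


K_14 has 14^{14 − 2} = 56693912375296 labelled spanning trees.
For each such spanning tree H, let X_H = 1 if all 13 edges of H are present in G. Then P[X_H = 1] = p^{13} = (5/14)^{13} = 1220703125/793714773254144.
Summing the indicators: E[X] = Σ_H E[X_H] = 56693912375296 · p^{13} = 56693912375296 · 1220703125/793714773254144 = 1220703125/14.
Numerically: E[X] ≈ 8.71931e+07.

E[X] = 56693912375296 · (5/14)^{13} = 1220703125/14 ≈ 8.71931e+07.


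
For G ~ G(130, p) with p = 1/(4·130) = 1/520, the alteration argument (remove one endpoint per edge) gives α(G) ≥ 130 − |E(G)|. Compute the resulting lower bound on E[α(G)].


E[|E(G)|] = C(130, 2)·p = 8385 · (1/520) = 129/8.
E[α(G)] ≥ n − E[|E(G)|] = 130 − 129/8 = 911/8.
Numerically: ≈ 113.87500.
(This is only a lower bound; the true E[α(G)] may be larger.)

E[α(G)] ≥ 911/8 ≈ 113.87500.


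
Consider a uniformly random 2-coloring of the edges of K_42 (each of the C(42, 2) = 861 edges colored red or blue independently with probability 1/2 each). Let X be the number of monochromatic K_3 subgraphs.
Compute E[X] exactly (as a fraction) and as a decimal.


Let X = Σ_S X_S over the C(42, 3) = 11480 subsets S of size 3, where X_S = 1 if the K_3 on S is monochromatic.
For a fixed S, the K_3 on S has C(3, 2) = 3 edges. P[all 3 edges red] = (1/2)^3, and likewise for blue, so P[monochromatic] = 2·(1/2)^3 = 2^{1 − 3} = 1/4.
By linearity: E[X] = C(42, 3) · 2^{1 − 3} = 11480 · 1/4 = 2870.
Numerically: E[X] ≈ 2870.0000.

E[X] = C(42,3)·2^(1−C(3,2)) = 2870 ≈ 2870.0000.


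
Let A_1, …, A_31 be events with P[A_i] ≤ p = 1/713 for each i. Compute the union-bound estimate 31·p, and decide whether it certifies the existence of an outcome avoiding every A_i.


Union bound: P[∪_{i=1}^{31} A_i] ≤ Σ_i P[A_i] ≤ 31·p = 31·(1/713) = 1/23.
Numerically: 1/23 ≈ 0.04348.
Is 1/23 < 1? YES.
Since P[∪ A_i] ≤ 1/23 < 1, the complement has P[∩ A_i^c] ≥ 1 − 1/23 = 22/23 > 0, so some outcome avoids every A_i.

31·p = 1/23 ≈ 0.04348; existence CERTIFIED by the union bound.


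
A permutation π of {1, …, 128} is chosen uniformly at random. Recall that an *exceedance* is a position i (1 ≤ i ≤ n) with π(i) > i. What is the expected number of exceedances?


Write X = Σ_{i=1}^{128} X_i, where X_i = 1_{π(i) > i}.
For each fixed i, π(i) is uniform over {1, …, 128} (marginal of a uniform permutation), so P[π(i) > i] = (n − i)/n. Summing: Σ_{i=1}^{128} (n − i)/n = (0 + 1 + … + 127)/128 = 128(128 − 1)/(2·128) = (128 − 1)/2.
Hence E[X] = Σ_{i=1}^{128} (128 − i)/128 = 127/2 ≈ 63.500.

E[X] = 127/2 = 63.500.


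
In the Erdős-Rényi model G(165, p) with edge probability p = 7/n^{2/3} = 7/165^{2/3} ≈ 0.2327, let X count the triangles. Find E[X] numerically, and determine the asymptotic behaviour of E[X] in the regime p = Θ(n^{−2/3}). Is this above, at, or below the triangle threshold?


Number of potential triangles: C(165, 3) = 735130.
Each occurs with probability p³ ≈ (0.2327)³ ≈ 1.259871e-02.
By linearity: E[X] = C(165, 3)·p³ ≈ 735130 · 1.259871e-02 ≈ 9261.6929.
Since α = 2/3 < 1, p = c/n^{2/3} ≫ 1/n is above the triangle threshold p ~ 1/n. Asymptotically E[X] ~ (c³/6)·n^{3(1−α)} = (7³/6)·n^{1} → ∞; triangles are abundant w.h.p.

E[X] ≈ 9261.6929; in regime p = Θ(1/n^{2/3}) E[X] diverges (above the triangle threshold p ~ 1/n).


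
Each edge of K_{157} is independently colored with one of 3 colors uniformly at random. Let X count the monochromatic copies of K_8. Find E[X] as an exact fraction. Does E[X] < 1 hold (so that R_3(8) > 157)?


E[X] = C(157, 8) · 3^{1 − 28} = 7637643295425 · 3^{−27} = 7637643295425/7625597484987.
As a reduced fraction: E[X] = 848627032825/847288609443 ≈ 1.0016.
Is E[X] < 1? NO.
Since E[X] ≥ 1, the first-moment bound is inconclusive at n = 157; it does NOT by itself certify R_3(8) > 157.

E[X] = 848627032825/847288609443 ≈ 1.0016; E[X] ≥ 1; first-moment method inconclusive here.


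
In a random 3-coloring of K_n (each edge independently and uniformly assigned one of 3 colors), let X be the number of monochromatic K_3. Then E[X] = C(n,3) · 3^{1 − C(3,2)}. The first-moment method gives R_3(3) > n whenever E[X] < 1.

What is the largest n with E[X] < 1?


We need C(n, 3) · 3^{1 − 3} < 1, i.e. C(n, 3) < 3^{3 − 1} = 9.
Check values of n near the boundary:
  n = 3: C(3, 3) = 1; 1 < 9? YES
  n = 4: C(4, 3) = 4; 4 < 9? YES
  n = 5: C(5, 3) = 10; 10 < 9? NO
  n = 6: C(6, 3) = 20; 20 < 9? NO
  n = 7: C(7, 3) = 35; 35 < 9? NO
The largest n with C(n, 3) < 9 is n = 4 (where E[X] = 4/9 ≈ 0.444). Hence R_3(3) > 4, i.e. R_3(3) ≥ 5.

Largest n = 4; hence R_3(3) > 4.


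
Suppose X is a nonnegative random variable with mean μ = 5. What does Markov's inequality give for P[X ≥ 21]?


μ = E[X] = 5, a = 21.
Markov: P[X ≥ 21] ≤ μ/a = (5)/21 = 5/21.
Numerically: ≈ 0.238095.
(Since a = 21 > μ = 5.000000, the bound 5/21 is < 1 and informative.)

P[X ≥ 21] ≤ 5/21 ≈ 0.238095.


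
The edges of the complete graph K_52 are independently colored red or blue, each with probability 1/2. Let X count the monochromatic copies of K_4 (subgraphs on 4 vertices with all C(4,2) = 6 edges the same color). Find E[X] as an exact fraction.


Let X = Σ_S X_S over the C(52, 4) = 270725 subsets S of size 4, where X_S = 1 if the K_4 on S is monochromatic.
For a fixed S, the K_4 on S has C(4, 2) = 6 edges. P[all 6 edges red] = (1/2)^6, and likewise for blue, so P[monochromatic] = 2·(1/2)^6 = 2^{1 − 6} = 1/32.
By linearity of expectation: E[X] = C(52, 4) · 2^{1 − 6} = 270725 · 1/32 = 270725/32.
Numerically: E[X] ≈ 8460.1562.

E[X] = C(52,4)·2^(1−C(4,2)) = 270725/32 ≈ 8460.1562.


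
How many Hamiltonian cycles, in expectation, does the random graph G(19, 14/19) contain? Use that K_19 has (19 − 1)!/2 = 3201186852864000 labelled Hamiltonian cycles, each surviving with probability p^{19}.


K_19 has (19 − 1)!/2 = 3201186852864000 labelled Hamiltonian cycles.
For each such Hamiltonian cycle H, let X_H = 1 if all 19 edges of H are present in G. Then P[X_H = 1] = p^{19} = (14/19)^{19} = 5976303958948914397184/1978419655660313589123979.
Summing the indicators: E[X] = Σ_H E[X_H] = 3201186852864000 · p^{19} = 3201186852864000 · 5976303958948914397184/1978419655660313589123979 = 19131265662106339128470788663934976000/1978419655660313589123979.
Numerically: E[X] ≈ 9.66997e+12.

E[X] = 3201186852864000 · (14/19)^{19} = 19131265662106339128470788663934976000/1978419655660313589123979 ≈ 9.66997e+12.


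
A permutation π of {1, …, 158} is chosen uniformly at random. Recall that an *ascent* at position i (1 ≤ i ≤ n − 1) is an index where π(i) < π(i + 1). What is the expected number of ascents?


Write X = Σ X_I over i = 1, …, 157, with X_I the indicator of one ascent.
There are 157 indicators.
For each fixed i, the pair (π(i), π(i+1)) is a uniformly random ordered pair of distinct values from {1, …, 158}; by symmetry P[π(i) < π(i+1)] = 1/2.
By linearity: E[X] = 157 · (1/2) = (158 − 1) · (1/2) = 157/2 ≈ 78.50000.

E[X] = 157/2 = 78.50000.


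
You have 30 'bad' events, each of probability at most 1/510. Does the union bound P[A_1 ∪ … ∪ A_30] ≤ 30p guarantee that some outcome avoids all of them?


Union bound: P[∪_{i=1}^{30} A_i] ≤ Σ_i P[A_i] ≤ 30·p = 30·(1/510) = 1/17.
Numerically: 1/17 ≈ 0.059.
Is 1/17 < 1? YES.
Since P[∪ A_i] ≤ 1/17 < 1, the complement has P[∩ A_i^c] ≥ 1 − 1/17 = 16/17 > 0, so some outcome avoids every A_i.

30·p = 1/17 ≈ 0.059; existence CERTIFIED by the union bound.


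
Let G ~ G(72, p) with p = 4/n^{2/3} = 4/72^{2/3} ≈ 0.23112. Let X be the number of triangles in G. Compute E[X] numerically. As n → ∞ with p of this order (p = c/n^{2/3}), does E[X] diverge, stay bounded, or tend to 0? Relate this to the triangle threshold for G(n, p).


Number of potential triangles: C(72, 3) = 59640.
Each occurs with probability p³ ≈ (0.23112)³ ≈ 1.2345679e-02.
By linearity: E[X] = C(72, 3)·p³ ≈ 59640 · 1.2345679e-02 ≈ 736.29630.
Since α = 2/3 < 1, p = c/n^{2/3} ≫ 1/n is above the triangle threshold p ~ 1/n. Asymptotically E[X] ~ (c³/6)·n^{3(1−α)} = (4³/6)·n^{1} → ∞; triangles are abundant w.h.p.

E[X] ≈ 736.29630; in regime p = Θ(1/n^{2/3}) E[X] diverges (above the triangle threshold p ~ 1/n).


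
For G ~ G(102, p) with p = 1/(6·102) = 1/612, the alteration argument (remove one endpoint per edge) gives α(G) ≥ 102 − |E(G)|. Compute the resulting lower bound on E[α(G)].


E[|E(G)|] = C(102, 2)·p = 5151 · (1/612) = 101/12.
E[α(G)] ≥ n − E[|E(G)|] = 102 − 101/12 = 1123/12.
Numerically: ≈ 93.583.
(This is only a lower bound; the true E[α(G)] may be larger.)

E[α(G)] ≥ 1123/12 ≈ 93.583.


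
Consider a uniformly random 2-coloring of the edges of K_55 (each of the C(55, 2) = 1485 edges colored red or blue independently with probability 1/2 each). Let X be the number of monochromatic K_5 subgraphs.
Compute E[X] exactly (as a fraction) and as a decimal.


Let X = Σ_S X_S over the C(55, 5) = 3478761 subsets S of size 5, where X_S = 1 if the K_5 on S is monochromatic.
For a fixed S, the K_5 on S has C(5, 2) = 10 edges. P[all 10 edges red] = (1/2)^10, and likewise for blue, so P[monochromatic] = 2·(1/2)^10 = 2^{1 − 10} = 1/512.
By linearity of expectation: E[X] = C(55, 5) · 2^{1 − 10} = 3478761 · 1/512 = 3478761/512.
Numerically: E[X] ≈ 6794.45508.

E[X] = C(55,5)·2^(1−C(5,2)) = 3478761/512 ≈ 6794.45508.


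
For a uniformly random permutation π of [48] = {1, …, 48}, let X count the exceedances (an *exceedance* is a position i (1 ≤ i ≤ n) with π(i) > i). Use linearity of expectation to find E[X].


Write X = Σ_{i=1}^{48} X_i, where X_i = 1_{π(i) > i}.
For each fixed i, π(i) is uniform over {1, …, 48} (marginal of a uniform permutation), so P[π(i) > i] = (n − i)/n. Summing: Σ_{i=1}^{48} (n − i)/n = (0 + 1 + … + 47)/48 = 48(48 − 1)/(2·48) = (48 − 1)/2.
Hence E[X] = Σ_{i=1}^{48} (48 − i)/48 = 47/2 ≈ 23.5000.

E[X] = 47/2 = 23.5000.


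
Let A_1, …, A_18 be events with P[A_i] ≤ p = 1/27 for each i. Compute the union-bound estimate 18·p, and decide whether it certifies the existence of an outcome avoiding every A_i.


Union bound: P[∪_{i=1}^{18} A_i] ≤ Σ_i P[A_i] ≤ 18·p = 18·(1/27) = 2/3.
Numerically: 2/3 ≈ 0.666667.
Is 2/3 < 1? YES.
Since P[∪ A_i] ≤ 2/3 < 1, the complement has P[∩ A_i^c] ≥ 1 − 2/3 = 1/3 > 0, so some outcome avoids every A_i.

18·p = 2/3 ≈ 0.666667; existence CERTIFIED by the union bound.


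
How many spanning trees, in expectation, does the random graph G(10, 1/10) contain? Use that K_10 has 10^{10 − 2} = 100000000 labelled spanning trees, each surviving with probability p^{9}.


K_10 has 10^{10 − 2} = 100000000 labelled spanning trees.
For each such spanning tree H, let X_H = 1 if all 9 edges of H are present in G. Then P[X_H = 1] = p^{9} = (1/10)^{9} = 1/1000000000.
Summing the indicators: E[X] = Σ_H E[X_H] = 100000000 · p^{9} = 100000000 · 1/1000000000 = 1/10.
Numerically: E[X] ≈ 0.1.

E[X] = 100000000 · (1/10)^{9} = 1/10 ≈ 0.1.


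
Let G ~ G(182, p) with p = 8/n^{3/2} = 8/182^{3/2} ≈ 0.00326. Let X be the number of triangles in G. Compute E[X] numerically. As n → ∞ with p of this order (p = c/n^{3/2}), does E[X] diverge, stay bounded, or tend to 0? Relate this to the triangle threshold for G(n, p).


Number of potential triangles: C(182, 3) = 988260.
Each occurs with probability p³ ≈ (0.00326)³ ≈ 3.45899e-08.
By linearity: E[X] = C(182, 3)·p³ ≈ 988260 · 3.45899e-08 ≈ 0.034.
Since α = 3/2 > 1, p = c/n^{3/2} = o(1/n) is below the triangle threshold p ~ 1/n. Asymptotically E[X] ~ (c³/6)·n^{3(1−α)} = (8³/6)·n^{-1.5} → 0, so by Markov's inequality G has no triangles w.h.p.

E[X] ≈ 0.034; in regime p = Θ(1/n^{3/2}) E[X] tends to 0 (below the triangle threshold p ~ 1/n).


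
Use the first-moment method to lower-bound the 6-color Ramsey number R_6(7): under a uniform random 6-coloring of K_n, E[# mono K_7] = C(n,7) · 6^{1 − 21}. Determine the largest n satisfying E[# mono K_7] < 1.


We need C(n, 7) · 6^{1 − 21} < 1, i.e. C(n, 7) < 6^{21 − 1} = 3656158440062976.
Check values of n near the boundary:
  n = 565: C(565, 7) = 3513212521235560; 3513212521235560 < 3656158440062976? YES
  n = 566: C(566, 7) = 3557206237959440; 3557206237959440 < 3656158440062976? YES
  n = 567: C(567, 7) = 3601671315933933; 3601671315933933 < 3656158440062976? YES
  n = 568: C(568, 7) = 3646611956239704; 3646611956239704 < 3656158440062976? YES
  n = 569: C(569, 7) = 3692032389858348; 3692032389858348 < 3656158440062976? NO
The largest n with C(n, 7) < 3656158440062976 is n = 568 (where E[X] = 16882462760369/16926659444736 ≈ 0.9974). Hence R_6(7) > 568, i.e. R_6(7) ≥ 569.

Largest n = 568; hence R_6(7) > 568.


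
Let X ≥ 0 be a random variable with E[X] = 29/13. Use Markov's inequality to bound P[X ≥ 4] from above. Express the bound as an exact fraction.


μ = E[X] = 29/13, a = 4.
Markov: P[X ≥ 4] ≤ μ/a = (29/13)/4 = 29/52.
Numerically: ≈ 0.5577.
(Since a = 4 > μ = 2.2308, the bound 29/52 is < 1 and informative.)

P[X ≥ 4] ≤ 29/52 ≈ 0.5577.


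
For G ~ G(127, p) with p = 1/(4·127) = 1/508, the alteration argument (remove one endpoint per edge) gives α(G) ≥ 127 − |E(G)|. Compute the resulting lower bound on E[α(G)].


E[|E(G)|] = C(127, 2)·p = 8001 · (1/508) = 63/4.
E[α(G)] ≥ n − E[|E(G)|] = 127 − 63/4 = 445/4.
Numerically: ≈ 111.25000.
(This is only a lower bound; the true E[α(G)] may be larger.)

E[α(G)] ≥ 445/4 ≈ 111.25000.


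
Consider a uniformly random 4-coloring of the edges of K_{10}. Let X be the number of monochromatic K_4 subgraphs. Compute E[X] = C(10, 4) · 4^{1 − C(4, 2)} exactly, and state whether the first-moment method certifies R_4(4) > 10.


E[X] = C(10, 4) · 4^{1 − 6} = 210 · 4^{−5} = 210/1024.
As a reduced fraction: E[X] = 105/512 ≈ 0.205.
Is E[X] < 1? YES.
Since E[X] < 1, there exists a 4-coloring of K_{10} with no monochromatic K_4; hence R_4(4) > 10.

E[X] = 105/512 ≈ 0.205; E[X] < 1, so R_4(4) > 10.


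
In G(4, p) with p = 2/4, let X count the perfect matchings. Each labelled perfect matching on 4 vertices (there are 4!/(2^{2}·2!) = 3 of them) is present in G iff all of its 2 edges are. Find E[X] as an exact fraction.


K_4 has 4!/(2^{2}·2!) = 3 labelled perfect matchings.
For each such perfect matching H, let X_H = 1 if all 2 edges of H are present in G. Then P[X_H = 1] = p^{2} = (1/2)^{2} = 1/4.
By linearity: E[X] = Σ_H E[X_H] = 3 · p^{2} = 3 · 1/4 = 3/4.
Numerically: E[X] ≈ 0.75.

E[X] = 3 · (1/2)^{2} = 3/4 ≈ 0.75.


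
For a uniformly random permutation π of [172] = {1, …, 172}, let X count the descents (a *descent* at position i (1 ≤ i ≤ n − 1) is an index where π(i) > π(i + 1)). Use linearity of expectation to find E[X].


Write X = Σ X_I over i = 1, …, 171, with X_I the indicator of one descent.
There are 171 indicators.
For each fixed i, the pair (π(i), π(i+1)) is a uniformly random ordered pair of distinct values from {1, …, 172}; by symmetry P[π(i) > π(i+1)] = 1/2.
By linearity: E[X] = 171 · (1/2) = (172 − 1) · (1/2) = 171/2 ≈ 85.500000.

E[X] = 171/2 = 85.500000.


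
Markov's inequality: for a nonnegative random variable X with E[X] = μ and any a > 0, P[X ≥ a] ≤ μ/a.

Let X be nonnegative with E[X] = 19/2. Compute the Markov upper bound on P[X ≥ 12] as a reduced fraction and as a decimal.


μ = E[X] = 19/2, a = 12.
Markov: P[X ≥ 12] ≤ μ/a = (19/2)/12 = 19/24.
Numerically: ≈ 0.792.
(Since a = 12 > μ = 9.500, the bound 19/24 is < 1 and informative.)

P[X ≥ 12] ≤ 19/24 ≈ 0.792.


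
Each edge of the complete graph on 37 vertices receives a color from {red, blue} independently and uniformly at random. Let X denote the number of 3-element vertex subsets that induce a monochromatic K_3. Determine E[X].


Let X = Σ_S X_S over the C(37, 3) = 7770 subsets S of size 3, where X_S = 1 if the K_3 on S is monochromatic.
For a fixed S, the K_3 on S has C(3, 2) = 3 edges. P[all 3 edges red] = (1/2)^3, and likewise for blue, so P[monochromatic] = 2·(1/2)^3 = 2^{1 − 3} = 1/4.
By linearity of expectation: E[X] = C(37, 3) · 2^{1 − 3} = 7770 · 1/4 = 3885/2.
Numerically: E[X] ≈ 1942.500000.

E[X] = C(37,3)·2^(1−C(3,2)) = 3885/2 ≈ 1942.500000.


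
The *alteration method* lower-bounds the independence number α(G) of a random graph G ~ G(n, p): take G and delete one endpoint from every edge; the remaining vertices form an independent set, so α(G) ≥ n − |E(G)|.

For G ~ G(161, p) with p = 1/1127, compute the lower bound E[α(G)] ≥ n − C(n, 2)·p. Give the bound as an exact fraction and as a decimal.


E[|E(G)|] = C(161, 2)·p = 12880 · (1/1127) = 80/7.
E[α(G)] ≥ n − E[|E(G)|] = 161 − 80/7 = 1047/7.
Numerically: ≈ 149.5714.
(This is only a lower bound; the true E[α(G)] may be larger.)

E[α(G)] ≥ 1047/7 ≈ 149.5714.


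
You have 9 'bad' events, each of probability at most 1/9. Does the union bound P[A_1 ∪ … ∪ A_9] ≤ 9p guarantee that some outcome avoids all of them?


Union bound: P[∪_{i=1}^{9} A_i] ≤ Σ_i P[A_i] ≤ 9·p = 9·(1/9) = 1.
Numerically: 1 ≈ 1.000.
Is 1 < 1? NO.
Since the bound 1 is ≥ 1, the union bound is uninformative here; it does NOT by itself certify existence.

9·p = 1 ≈ 1.000; existence NOT certified by the union bound.


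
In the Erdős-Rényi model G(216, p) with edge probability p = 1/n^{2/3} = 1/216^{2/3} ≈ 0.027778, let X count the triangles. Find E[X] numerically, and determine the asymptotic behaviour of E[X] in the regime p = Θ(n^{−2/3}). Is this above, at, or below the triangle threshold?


Number of potential triangles: C(216, 3) = 1656360.
Each occurs with probability p³ ≈ (0.027778)³ ≈ 2.1433471e-05.
By linearity: E[X] = C(216, 3)·p³ ≈ 1656360 · 2.1433471e-05 ≈ 35.50154.
Since α = 2/3 < 1, p = c/n^{2/3} ≫ 1/n is above the triangle threshold p ~ 1/n. Asymptotically E[X] ~ (c³/6)·n^{3(1−α)} = (1³/6)·n^{1} → ∞; triangles are abundant w.h.p.

E[X] ≈ 35.50154; in regime p = Θ(1/n^{2/3}) E[X] diverges (above the triangle threshold p ~ 1/n).


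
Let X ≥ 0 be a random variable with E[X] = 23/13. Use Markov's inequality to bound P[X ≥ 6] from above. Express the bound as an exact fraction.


μ = E[X] = 23/13, a = 6.
Markov: P[X ≥ 6] ≤ μ/a = (23/13)/6 = 23/78.
Numerically: ≈ 0.294872.
(Since a = 6 > μ = 1.769231, the bound 23/78 is < 1 and informative.)

P[X ≥ 6] ≤ 23/78 ≈ 0.294872.


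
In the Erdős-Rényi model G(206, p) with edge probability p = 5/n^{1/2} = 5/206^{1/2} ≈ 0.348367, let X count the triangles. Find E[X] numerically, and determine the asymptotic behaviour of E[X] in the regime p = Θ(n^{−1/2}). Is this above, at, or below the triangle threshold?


Number of potential triangles: C(206, 3) = 1435820.
Each occurs with probability p³ ≈ (0.348367)³ ≈ 4.22774887e-02.
By linearity: E[X] = C(206, 3)·p³ ≈ 1435820 · 4.22774887e-02 ≈ 60702.863870.
Since α = 1/2 < 1, p = c/n^{1/2} ≫ 1/n is above the triangle threshold p ~ 1/n. Asymptotically E[X] ~ (c³/6)·n^{3(1−α)} = (5³/6)·n^{1.5} → ∞; triangles are abundant w.h.p.

E[X] ≈ 60702.863870; in regime p = Θ(1/n^{1/2}) E[X] diverges (above the triangle threshold p ~ 1/n).


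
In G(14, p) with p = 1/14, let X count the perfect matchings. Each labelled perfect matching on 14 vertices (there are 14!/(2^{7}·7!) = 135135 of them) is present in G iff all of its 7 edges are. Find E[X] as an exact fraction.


K_14 has 14!/(2^{7}·7!) = 135135 labelled perfect matchings.
For each such perfect matching H, let X_H = 1 if all 7 edges of H are present in G. Then P[X_H = 1] = p^{7} = (1/14)^{7} = 1/105413504.
By linearity of expectation: E[X] = Σ_H E[X_H] = 135135 · p^{7} = 135135 · 1/105413504 = 19305/15059072.
Numerically: E[X] ≈ 0.00128195.

E[X] = 135135 · (1/14)^{7} = 19305/15059072 ≈ 0.00128195.


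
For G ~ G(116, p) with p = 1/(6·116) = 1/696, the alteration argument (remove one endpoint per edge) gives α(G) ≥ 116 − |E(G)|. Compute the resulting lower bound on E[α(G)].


E[|E(G)|] = C(116, 2)·p = 6670 · (1/696) = 115/12.
E[α(G)] ≥ n − E[|E(G)|] = 116 − 115/12 = 1277/12.
Numerically: ≈ 106.417.
(This is only a lower bound; the true E[α(G)] may be larger.)

E[α(G)] ≥ 1277/12 ≈ 106.417.


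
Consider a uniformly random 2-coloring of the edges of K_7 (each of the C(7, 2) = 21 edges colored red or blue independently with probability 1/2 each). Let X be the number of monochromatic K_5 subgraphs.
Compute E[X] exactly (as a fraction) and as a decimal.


Let X = Σ_S X_S over the C(7, 5) = 21 subsets S of size 5, where X_S = 1 if the K_5 on S is monochromatic.
For a fixed S, the K_5 on S has C(5, 2) = 10 edges. P[all 10 edges red] = (1/2)^10, and likewise for blue, so P[monochromatic] = 2·(1/2)^10 = 2^{1 − 10} = 1/512.
By linearity of expectation: E[X] = C(7, 5) · 2^{1 − 10} = 21 · 1/512 = 21/512.
Numerically: E[X] ≈ 0.041.

E[X] = C(7,5)·2^(1−C(5,2)) = 21/512 ≈ 0.041.


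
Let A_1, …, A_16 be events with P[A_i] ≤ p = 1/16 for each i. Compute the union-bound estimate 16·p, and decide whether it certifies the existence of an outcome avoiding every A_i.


Union bound: P[∪_{i=1}^{16} A_i] ≤ Σ_i P[A_i] ≤ 16·p = 16·(1/16) = 1.
Numerically: 1 ≈ 1.000.
Is 1 < 1? NO.
Since the bound 1 is ≥ 1, the union bound is uninformative here; it does NOT by itself certify existence.

16·p = 1 ≈ 1.000; existence NOT certified by the union bound.


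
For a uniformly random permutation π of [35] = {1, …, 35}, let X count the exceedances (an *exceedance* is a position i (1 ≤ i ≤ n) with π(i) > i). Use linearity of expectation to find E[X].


Write X = Σ_{i=1}^{35} X_i, where X_i = 1_{π(i) > i}.
For each fixed i, π(i) is uniform over {1, …, 35} (marginal of a uniform permutation), so P[π(i) > i] = (n − i)/n. Summing: Σ_{i=1}^{35} (n − i)/n = (0 + 1 + … + 34)/35 = 35(35 − 1)/(2·35) = (35 − 1)/2.
Hence E[X] = Σ_{i=1}^{35} (35 − i)/35 = 17 ≈ 17.0000.

E[X] = 17 = 17.0000.


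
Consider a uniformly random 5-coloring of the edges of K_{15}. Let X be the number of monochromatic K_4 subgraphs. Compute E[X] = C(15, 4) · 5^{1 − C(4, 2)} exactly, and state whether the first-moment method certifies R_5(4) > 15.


E[X] = C(15, 4) · 5^{1 − 6} = 1365 · 5^{−5} = 1365/3125.
As a reduced fraction: E[X] = 273/625 ≈ 0.43680.
Is E[X] < 1? YES.
Since E[X] < 1, there exists a 5-coloring of K_{15} with no monochromatic K_4; hence R_5(4) > 15.

E[X] = 273/625 ≈ 0.43680; E[X] < 1, so R_5(4) > 15.


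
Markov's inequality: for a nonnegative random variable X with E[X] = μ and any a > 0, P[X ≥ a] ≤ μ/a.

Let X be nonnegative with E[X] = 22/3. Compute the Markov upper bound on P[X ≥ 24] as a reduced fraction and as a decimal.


μ = E[X] = 22/3, a = 24.
Markov: P[X ≥ 24] ≤ μ/a = (22/3)/24 = 11/36.
Numerically: ≈ 0.30556.
(Since a = 24 > μ = 7.33333, the bound 11/36 is < 1 and informative.)

P[X ≥ 24] ≤ 11/36 ≈ 0.30556.


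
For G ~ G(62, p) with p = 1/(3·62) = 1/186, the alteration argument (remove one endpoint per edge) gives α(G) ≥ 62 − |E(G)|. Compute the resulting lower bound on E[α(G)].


E[|E(G)|] = C(62, 2)·p = 1891 · (1/186) = 61/6.
E[α(G)] ≥ n − E[|E(G)|] = 62 − 61/6 = 311/6.
Numerically: ≈ 51.8333.
(This is only a lower bound; the true E[α(G)] may be larger.)

E[α(G)] ≥ 311/6 ≈ 51.8333.


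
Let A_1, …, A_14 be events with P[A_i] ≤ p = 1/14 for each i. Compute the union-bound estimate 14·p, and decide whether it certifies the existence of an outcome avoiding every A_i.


Union bound: P[∪_{i=1}^{14} A_i] ≤ Σ_i P[A_i] ≤ 14·p = 14·(1/14) = 1.
Numerically: 1 ≈ 1.0000.
Is 1 < 1? NO.
Since the bound 1 is ≥ 1, the union bound is uninformative here; it does NOT by itself certify existence.

14·p = 1 ≈ 1.0000; existence NOT certified by the union bound.


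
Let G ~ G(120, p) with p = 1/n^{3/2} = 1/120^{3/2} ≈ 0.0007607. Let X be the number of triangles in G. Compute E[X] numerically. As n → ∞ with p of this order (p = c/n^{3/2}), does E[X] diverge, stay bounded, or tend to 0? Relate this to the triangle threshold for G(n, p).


Number of potential triangles: C(120, 3) = 280840.
Each occurs with probability p³ ≈ (0.0007607)³ ≈ 4.402348e-10.
By linearity: E[X] = C(120, 3)·p³ ≈ 280840 · 4.402348e-10 ≈ 0.0001.
Since α = 3/2 > 1, p = c/n^{3/2} = o(1/n) is below the triangle threshold p ~ 1/n. Asymptotically E[X] ~ (c³/6)·n^{3(1−α)} = (1³/6)·n^{-1.5} → 0, so by Markov's inequality G has no triangles w.h.p.

E[X] ≈ 0.0001; in regime p = Θ(1/n^{3/2}) E[X] tends to 0 (below the triangle threshold p ~ 1/n).


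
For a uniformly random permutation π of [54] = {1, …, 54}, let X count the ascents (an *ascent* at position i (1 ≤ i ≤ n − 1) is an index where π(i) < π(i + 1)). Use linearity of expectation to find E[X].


Write X = Σ X_I over i = 1, …, 53, with X_I the indicator of one ascent.
There are 53 indicators.
For each fixed i, the pair (π(i), π(i+1)) is a uniformly random ordered pair of distinct values from {1, …, 54}; by symmetry P[π(i) < π(i+1)] = 1/2.
By linearity: E[X] = 53 · (1/2) = (54 − 1) · (1/2) = 53/2 ≈ 26.50000.

E[X] = 53/2 = 26.50000.


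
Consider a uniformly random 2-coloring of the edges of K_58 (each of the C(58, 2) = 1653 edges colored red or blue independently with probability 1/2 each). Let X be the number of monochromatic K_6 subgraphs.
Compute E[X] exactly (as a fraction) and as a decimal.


Let X = Σ_S X_S over the C(58, 6) = 40475358 subsets S of size 6, where X_S = 1 if the K_6 on S is monochromatic.
For a fixed S, the K_6 on S has C(6, 2) = 15 edges. P[all 15 edges red] = (1/2)^15, and likewise for blue, so P[monochromatic] = 2·(1/2)^15 = 2^{1 − 15} = 1/16384.
By linearity: E[X] = C(58, 6) · 2^{1 − 15} = 40475358 · 1/16384 = 20237679/8192.
Numerically: E[X] ≈ 2470.4198.

E[X] = C(58,6)·2^(1−C(6,2)) = 20237679/8192 ≈ 2470.4198.


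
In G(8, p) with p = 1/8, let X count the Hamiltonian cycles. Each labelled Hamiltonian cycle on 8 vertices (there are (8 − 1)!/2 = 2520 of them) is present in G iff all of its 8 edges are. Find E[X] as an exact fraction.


K_8 has (8 − 1)!/2 = 2520 labelled Hamiltonian cycles.
For each such Hamiltonian cycle H, let X_H = 1 if all 8 edges of H are present in G. Then P[X_H = 1] = p^{8} = (1/8)^{8} = 1/16777216.
Summing the indicators: E[X] = Σ_H E[X_H] = 2520 · p^{8} = 2520 · 1/16777216 = 315/2097152.
Numerically: E[X] ≈ 0.00015.

E[X] = 2520 · (1/8)^{8} = 315/2097152 ≈ 0.00015.


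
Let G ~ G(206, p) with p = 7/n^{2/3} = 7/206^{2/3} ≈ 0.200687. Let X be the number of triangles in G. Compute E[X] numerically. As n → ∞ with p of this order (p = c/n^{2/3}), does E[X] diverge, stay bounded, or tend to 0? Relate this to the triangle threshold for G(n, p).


Number of potential triangles: C(206, 3) = 1435820.
Each occurs with probability p³ ≈ (0.200687)³ ≈ 8.08275992e-03.
By linearity: E[X] = C(206, 3)·p³ ≈ 1435820 · 8.08275992e-03 ≈ 11605.388350.
Since α = 2/3 < 1, p = c/n^{2/3} ≫ 1/n is above the triangle threshold p ~ 1/n. Asymptotically E[X] ~ (c³/6)·n^{3(1−α)} = (7³/6)·n^{1} → ∞; triangles are abundant w.h.p.

E[X] ≈ 11605.388350; in regime p = Θ(1/n^{2/3}) E[X] diverges (above the triangle threshold p ~ 1/n).


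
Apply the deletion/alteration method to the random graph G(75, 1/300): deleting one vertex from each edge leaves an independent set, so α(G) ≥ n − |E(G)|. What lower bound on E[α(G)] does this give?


E[|E(G)|] = C(75, 2)·p = 2775 · (1/300) = 37/4.
E[α(G)] ≥ n − E[|E(G)|] = 75 − 37/4 = 263/4.
Numerically: ≈ 65.750.
(This is only a lower bound; the true E[α(G)] may be larger.)

E[α(G)] ≥ 263/4 ≈ 65.750.


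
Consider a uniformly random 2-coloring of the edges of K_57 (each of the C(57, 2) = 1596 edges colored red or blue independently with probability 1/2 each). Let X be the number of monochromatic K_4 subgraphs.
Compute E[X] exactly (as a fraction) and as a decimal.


Let X = Σ_S X_S over the C(57, 4) = 395010 subsets S of size 4, where X_S = 1 if the K_4 on S is monochromatic.
For a fixed S, the K_4 on S has C(4, 2) = 6 edges. P[all 6 edges red] = (1/2)^6, and likewise for blue, so P[monochromatic] = 2·(1/2)^6 = 2^{1 − 6} = 1/32.
By linearity of expectation: E[X] = C(57, 4) · 2^{1 − 6} = 395010 · 1/32 = 197505/16.
Numerically: E[X] ≈ 12344.06250.

E[X] = C(57,4)·2^(1−C(4,2)) = 197505/16 ≈ 12344.06250.


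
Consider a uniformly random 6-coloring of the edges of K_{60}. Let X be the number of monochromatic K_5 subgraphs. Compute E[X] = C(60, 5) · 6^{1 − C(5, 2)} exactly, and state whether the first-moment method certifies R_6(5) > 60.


E[X] = C(60, 5) · 6^{1 − 10} = 5461512 · 6^{−9} = 5461512/10077696.
As a reduced fraction: E[X] = 227563/419904 ≈ 0.5419405.
Is E[X] < 1? YES.
Since E[X] < 1, there exists a 6-coloring of K_{60} with no monochromatic K_5; hence R_6(5) > 60.

E[X] = 227563/419904 ≈ 0.5419405; E[X] < 1, so R_6(5) > 60.


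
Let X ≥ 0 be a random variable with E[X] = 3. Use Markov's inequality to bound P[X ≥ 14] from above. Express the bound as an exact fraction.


μ = E[X] = 3, a = 14.
Markov: P[X ≥ 14] ≤ μ/a = (3)/14 = 3/14.
Numerically: ≈ 0.2143.
(Since a = 14 > μ = 3.0000, the bound 3/14 is < 1 and informative.)

P[X ≥ 14] ≤ 3/14 ≈ 0.2143.
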